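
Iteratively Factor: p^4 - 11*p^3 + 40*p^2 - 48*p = (p - 4)*(p^3 - 7*p^2 + 12*p) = (p - 4)*(p - 3)*(p^2 - 4*p) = (p - 4)^2*(p - 3)*(p)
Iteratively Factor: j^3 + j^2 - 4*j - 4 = (j + 1)*(j^2 - 4) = (j + 1)*(j + 2)*(j - 2)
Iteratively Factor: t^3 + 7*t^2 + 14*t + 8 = (t + 1)*(t^2 + 6*t + 8) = (t + 1)*(t + 4)*(t + 2)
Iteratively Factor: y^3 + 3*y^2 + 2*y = (y)*(y^2 + 3*y + 2) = y*(y + 1)*(y + 2)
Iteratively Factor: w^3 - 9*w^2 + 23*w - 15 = (w - 3)*(w^2 - 6*w + 5) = (w - 5)*(w - 3)*(w - 1)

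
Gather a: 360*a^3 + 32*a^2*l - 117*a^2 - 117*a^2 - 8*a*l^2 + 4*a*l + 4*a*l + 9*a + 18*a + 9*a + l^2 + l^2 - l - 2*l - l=360*a^3 + a^2*(32*l - 234) + a*(-8*l^2 + 8*l + 36) + 2*l^2 - 4*l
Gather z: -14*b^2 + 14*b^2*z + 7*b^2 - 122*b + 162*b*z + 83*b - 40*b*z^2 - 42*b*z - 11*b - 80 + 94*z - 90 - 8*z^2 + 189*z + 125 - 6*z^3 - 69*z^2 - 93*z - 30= -7*b^2 - 50*b - 6*z^3 + z^2*(-40*b - 77) + z*(14*b^2 + 120*b + 190) - 75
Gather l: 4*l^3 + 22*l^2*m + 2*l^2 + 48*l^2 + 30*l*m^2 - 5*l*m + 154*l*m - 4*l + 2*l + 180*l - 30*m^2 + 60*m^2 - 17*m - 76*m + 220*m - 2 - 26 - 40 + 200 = 4*l^3 + l^2*(22*m + 50) + l*(30*m^2 + 149*m + 178) + 30*m^2 + 127*m + 132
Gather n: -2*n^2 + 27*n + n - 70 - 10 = -2*n^2 + 28*n - 80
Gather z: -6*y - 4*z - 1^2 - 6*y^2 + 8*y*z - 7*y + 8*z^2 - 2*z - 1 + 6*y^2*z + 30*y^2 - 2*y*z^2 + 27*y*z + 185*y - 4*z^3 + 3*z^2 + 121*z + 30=24*y^2 + 172*y - 4*z^3 + z^2*(11 - 2*y) + z*(6*y^2 + 35*y + 115) + 28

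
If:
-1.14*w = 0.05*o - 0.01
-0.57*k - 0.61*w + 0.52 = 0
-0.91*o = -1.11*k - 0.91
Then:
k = 1.01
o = 2.23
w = -0.09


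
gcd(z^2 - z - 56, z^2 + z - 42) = z + 7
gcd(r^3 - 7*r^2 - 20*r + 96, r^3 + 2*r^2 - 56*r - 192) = r^2 - 4*r - 32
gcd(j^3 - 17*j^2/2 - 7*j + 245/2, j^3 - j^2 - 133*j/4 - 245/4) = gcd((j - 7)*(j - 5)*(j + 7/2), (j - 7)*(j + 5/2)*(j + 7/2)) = j^2 - 7*j/2 - 49/2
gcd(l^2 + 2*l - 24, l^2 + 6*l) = l + 6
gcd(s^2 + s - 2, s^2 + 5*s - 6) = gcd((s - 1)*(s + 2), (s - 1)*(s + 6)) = s - 1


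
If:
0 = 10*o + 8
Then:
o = -4/5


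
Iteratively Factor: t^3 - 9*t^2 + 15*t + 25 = (t + 1)*(t^2 - 10*t + 25) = (t - 5)*(t + 1)*(t - 5)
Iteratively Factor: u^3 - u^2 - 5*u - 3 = (u + 1)*(u^2 - 2*u - 3) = (u - 3)*(u + 1)*(u + 1)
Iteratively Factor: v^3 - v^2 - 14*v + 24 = (v - 2)*(v^2 + v - 12) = (v - 2)*(v + 4)*(v - 3)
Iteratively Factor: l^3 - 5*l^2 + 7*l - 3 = (l - 3)*(l^2 - 2*l + 1) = (l - 3)*(l - 1)*(l - 1)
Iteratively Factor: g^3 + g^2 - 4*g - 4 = (g + 1)*(g^2 - 4) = (g + 1)*(g + 2)*(g - 2)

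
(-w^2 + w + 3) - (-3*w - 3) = -w^2 + 4*w + 6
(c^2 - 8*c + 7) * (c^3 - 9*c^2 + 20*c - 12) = c^5 - 17*c^4 + 99*c^3 - 235*c^2 + 236*c - 84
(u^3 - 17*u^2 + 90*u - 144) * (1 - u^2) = -u^5 + 17*u^4 - 89*u^3 + 127*u^2 + 90*u - 144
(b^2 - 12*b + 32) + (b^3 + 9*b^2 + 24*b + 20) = b^3 + 10*b^2 + 12*b + 52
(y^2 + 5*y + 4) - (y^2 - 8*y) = 13*y + 4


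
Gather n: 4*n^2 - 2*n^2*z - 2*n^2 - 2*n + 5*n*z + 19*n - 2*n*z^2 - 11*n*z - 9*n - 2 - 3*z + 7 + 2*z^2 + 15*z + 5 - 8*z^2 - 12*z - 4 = n^2*(2 - 2*z) + n*(-2*z^2 - 6*z + 8) - 6*z^2 + 6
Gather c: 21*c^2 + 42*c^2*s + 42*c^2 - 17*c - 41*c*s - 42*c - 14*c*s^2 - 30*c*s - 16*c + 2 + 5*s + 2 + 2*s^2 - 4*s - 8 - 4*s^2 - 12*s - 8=c^2*(42*s + 63) + c*(-14*s^2 - 71*s - 75) - 2*s^2 - 11*s - 12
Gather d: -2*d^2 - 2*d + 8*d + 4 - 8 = -2*d^2 + 6*d - 4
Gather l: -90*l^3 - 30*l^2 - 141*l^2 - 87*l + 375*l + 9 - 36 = -90*l^3 - 171*l^2 + 288*l - 27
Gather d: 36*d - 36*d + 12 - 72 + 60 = 0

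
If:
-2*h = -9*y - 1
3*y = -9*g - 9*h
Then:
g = -29*y/6 - 1/2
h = 9*y/2 + 1/2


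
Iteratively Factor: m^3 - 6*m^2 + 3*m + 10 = (m - 5)*(m^2 - m - 2) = (m - 5)*(m - 2)*(m + 1)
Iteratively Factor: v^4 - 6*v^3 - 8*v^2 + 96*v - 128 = (v - 2)*(v^3 - 4*v^2 - 16*v + 64) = (v - 2)*(v + 4)*(v^2 - 8*v + 16) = (v - 4)*(v - 2)*(v + 4)*(v - 4)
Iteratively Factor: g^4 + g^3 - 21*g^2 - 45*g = (g - 5)*(g^3 + 6*g^2 + 9*g) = (g - 5)*(g + 3)*(g^2 + 3*g) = g*(g - 5)*(g + 3)*(g + 3)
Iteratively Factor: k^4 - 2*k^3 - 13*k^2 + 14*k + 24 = (k + 1)*(k^3 - 3*k^2 - 10*k + 24) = (k - 2)*(k + 1)*(k^2 - k - 12) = (k - 2)*(k + 1)*(k + 3)*(k - 4)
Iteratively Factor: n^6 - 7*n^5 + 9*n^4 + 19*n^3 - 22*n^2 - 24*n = (n)*(n^5 - 7*n^4 + 9*n^3 + 19*n^2 - 22*n - 24) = n*(n - 3)*(n^4 - 4*n^3 - 3*n^2 + 10*n + 8) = n*(n - 3)*(n - 2)*(n^3 - 2*n^2 - 7*n - 4) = n*(n - 4)*(n - 3)*(n - 2)*(n^2 + 2*n + 1) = n*(n - 4)*(n - 3)*(n - 2)*(n + 1)*(n + 1)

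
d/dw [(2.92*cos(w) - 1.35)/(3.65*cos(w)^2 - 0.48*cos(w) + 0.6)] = (10.658*cos(w)^2 - 9.855*cos(w) - 1.104)*sin(w)/(13.3225*cos(w)^4 - 3.504*cos(w)^3 + 4.6104*cos(w)^2 - 0.576*cos(w) + 0.36)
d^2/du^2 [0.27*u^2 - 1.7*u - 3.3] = 0.540000000000000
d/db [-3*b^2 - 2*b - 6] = -6*b - 2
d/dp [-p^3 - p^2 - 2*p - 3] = -3*p^2 - 2*p - 2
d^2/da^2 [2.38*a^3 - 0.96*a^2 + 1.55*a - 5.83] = 14.28*a - 1.92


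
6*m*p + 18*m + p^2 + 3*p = (6*m + p)*(p + 3)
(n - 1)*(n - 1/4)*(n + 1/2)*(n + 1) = n^4 + n^3/4 - 9*n^2/8 - n/4 + 1/8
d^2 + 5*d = d*(d + 5)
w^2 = w^2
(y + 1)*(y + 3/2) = y^2 + 5*y/2 + 3/2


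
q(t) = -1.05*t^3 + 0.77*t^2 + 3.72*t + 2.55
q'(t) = -3.15*t^2 + 1.54*t + 3.72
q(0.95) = 5.88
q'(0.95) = 2.34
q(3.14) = -10.68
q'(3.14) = -22.50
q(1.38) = 6.39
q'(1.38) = -0.15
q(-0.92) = 0.60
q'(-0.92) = -0.36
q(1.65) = 6.07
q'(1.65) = -2.31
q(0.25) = 3.51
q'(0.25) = 3.91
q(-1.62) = 3.01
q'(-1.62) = -7.04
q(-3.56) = 46.44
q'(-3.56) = -41.68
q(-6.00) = 234.75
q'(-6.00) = -118.92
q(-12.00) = 1883.19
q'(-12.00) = -468.36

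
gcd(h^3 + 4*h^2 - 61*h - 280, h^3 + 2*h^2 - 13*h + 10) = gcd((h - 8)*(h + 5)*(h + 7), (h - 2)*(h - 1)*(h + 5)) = h + 5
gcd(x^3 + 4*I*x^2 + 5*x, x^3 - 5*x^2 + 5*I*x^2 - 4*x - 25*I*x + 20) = 1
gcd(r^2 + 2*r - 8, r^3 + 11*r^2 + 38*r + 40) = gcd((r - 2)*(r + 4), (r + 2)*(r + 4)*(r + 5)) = r + 4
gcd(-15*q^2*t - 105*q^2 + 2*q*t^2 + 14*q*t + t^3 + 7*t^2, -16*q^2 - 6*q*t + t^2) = 1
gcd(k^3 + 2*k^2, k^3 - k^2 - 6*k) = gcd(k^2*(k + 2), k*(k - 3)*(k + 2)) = k^2 + 2*k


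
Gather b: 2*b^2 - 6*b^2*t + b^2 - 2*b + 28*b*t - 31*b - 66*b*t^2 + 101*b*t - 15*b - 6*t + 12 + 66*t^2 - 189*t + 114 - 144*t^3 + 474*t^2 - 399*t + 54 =b^2*(3 - 6*t) + b*(-66*t^2 + 129*t - 48) - 144*t^3 + 540*t^2 - 594*t + 180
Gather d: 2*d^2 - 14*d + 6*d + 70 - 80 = 2*d^2 - 8*d - 10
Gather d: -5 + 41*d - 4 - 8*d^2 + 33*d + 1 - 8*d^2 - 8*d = -16*d^2 + 66*d - 8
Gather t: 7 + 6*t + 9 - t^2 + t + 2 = -t^2 + 7*t + 18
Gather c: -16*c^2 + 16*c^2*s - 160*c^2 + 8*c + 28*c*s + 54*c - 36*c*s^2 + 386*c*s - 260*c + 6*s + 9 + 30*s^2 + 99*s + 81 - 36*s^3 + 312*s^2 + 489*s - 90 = c^2*(16*s - 176) + c*(-36*s^2 + 414*s - 198) - 36*s^3 + 342*s^2 + 594*s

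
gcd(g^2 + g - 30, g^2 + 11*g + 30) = g + 6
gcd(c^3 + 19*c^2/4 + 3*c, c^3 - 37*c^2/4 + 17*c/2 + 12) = c + 3/4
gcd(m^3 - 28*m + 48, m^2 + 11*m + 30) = m + 6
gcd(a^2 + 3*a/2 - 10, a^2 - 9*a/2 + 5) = a - 5/2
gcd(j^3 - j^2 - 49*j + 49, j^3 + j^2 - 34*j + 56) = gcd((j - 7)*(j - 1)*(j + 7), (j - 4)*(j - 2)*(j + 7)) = j + 7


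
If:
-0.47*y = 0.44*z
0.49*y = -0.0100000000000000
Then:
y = -0.02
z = 0.02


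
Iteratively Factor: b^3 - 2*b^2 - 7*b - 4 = (b - 4)*(b^2 + 2*b + 1) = (b - 4)*(b + 1)*(b + 1)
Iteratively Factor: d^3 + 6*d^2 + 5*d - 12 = (d + 4)*(d^2 + 2*d - 3) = (d + 3)*(d + 4)*(d - 1)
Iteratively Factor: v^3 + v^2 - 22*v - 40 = (v + 4)*(v^2 - 3*v - 10) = (v - 5)*(v + 4)*(v + 2)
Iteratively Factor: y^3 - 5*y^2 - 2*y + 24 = (y - 3)*(y^2 - 2*y - 8) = (y - 3)*(y + 2)*(y - 4)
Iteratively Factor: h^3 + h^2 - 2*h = (h - 1)*(h^2 + 2*h) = h*(h - 1)*(h + 2)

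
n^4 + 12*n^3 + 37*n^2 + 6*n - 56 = (n - 1)*(n + 2)*(n + 4)*(n + 7)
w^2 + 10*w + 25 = (w + 5)^2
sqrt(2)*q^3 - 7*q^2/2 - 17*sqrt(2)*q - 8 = (q - 4*sqrt(2))*(q + 2*sqrt(2))*(sqrt(2)*q + 1/2)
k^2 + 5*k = k*(k + 5)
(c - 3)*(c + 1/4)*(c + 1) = c^3 - 7*c^2/4 - 7*c/2 - 3/4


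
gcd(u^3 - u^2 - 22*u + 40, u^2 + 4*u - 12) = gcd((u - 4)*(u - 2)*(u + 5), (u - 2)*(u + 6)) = u - 2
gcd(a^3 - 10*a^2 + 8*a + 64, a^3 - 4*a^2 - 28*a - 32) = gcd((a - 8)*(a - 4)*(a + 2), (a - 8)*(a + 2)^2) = a^2 - 6*a - 16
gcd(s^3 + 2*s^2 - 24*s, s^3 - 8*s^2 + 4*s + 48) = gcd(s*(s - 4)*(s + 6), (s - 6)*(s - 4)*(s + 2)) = s - 4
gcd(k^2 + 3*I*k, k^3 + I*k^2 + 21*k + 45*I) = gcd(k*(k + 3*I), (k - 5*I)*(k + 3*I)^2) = k + 3*I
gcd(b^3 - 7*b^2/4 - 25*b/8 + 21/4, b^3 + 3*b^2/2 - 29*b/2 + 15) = b^2 - 7*b/2 + 3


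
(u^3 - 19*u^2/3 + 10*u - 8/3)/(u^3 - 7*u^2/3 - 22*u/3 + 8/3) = (u - 2)/(u + 2)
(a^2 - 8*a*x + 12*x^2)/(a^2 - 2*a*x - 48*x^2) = (-a^2 + 8*a*x - 12*x^2)/(-a^2 + 2*a*x + 48*x^2)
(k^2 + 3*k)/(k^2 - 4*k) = (k + 3)/(k - 4)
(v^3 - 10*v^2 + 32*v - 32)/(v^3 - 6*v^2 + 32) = (v - 2)/(v + 2)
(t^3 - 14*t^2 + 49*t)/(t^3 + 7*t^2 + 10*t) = (t^2 - 14*t + 49)/(t^2 + 7*t + 10)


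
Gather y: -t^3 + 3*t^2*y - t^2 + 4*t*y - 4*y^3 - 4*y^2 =-t^3 - t^2 - 4*y^3 - 4*y^2 + y*(3*t^2 + 4*t)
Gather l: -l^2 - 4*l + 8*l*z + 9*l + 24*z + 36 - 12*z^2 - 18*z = -l^2 + l*(8*z + 5) - 12*z^2 + 6*z + 36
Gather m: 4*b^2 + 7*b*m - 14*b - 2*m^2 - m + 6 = 4*b^2 - 14*b - 2*m^2 + m*(7*b - 1) + 6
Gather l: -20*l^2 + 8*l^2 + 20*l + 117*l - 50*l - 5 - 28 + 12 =-12*l^2 + 87*l - 21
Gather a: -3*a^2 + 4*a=-3*a^2 + 4*a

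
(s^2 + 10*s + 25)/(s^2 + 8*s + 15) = (s + 5)/(s + 3)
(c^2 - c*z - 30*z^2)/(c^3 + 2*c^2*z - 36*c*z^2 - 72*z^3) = (c + 5*z)/(c^2 + 8*c*z + 12*z^2)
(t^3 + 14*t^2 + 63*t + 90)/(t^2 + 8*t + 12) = (t^2 + 8*t + 15)/(t + 2)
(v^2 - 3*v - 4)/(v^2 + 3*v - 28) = (v + 1)/(v + 7)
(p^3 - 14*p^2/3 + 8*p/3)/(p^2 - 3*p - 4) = p*(3*p - 2)/(3*(p + 1))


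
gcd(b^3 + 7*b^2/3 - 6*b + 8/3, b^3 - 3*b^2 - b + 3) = b - 1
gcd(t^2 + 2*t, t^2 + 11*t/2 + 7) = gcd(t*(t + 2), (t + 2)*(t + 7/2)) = t + 2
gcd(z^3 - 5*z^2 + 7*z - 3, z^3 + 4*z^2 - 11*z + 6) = z^2 - 2*z + 1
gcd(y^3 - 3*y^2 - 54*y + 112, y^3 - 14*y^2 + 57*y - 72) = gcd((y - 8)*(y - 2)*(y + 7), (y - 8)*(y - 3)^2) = y - 8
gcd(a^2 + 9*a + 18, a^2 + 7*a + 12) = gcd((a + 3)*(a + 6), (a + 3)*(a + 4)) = a + 3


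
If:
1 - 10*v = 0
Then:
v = 1/10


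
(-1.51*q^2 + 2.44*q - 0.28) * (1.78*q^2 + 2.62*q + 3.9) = -2.6878*q^4 + 0.387*q^3 + 0.00539999999999996*q^2 + 8.7824*q - 1.092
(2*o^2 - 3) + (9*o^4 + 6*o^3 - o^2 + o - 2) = 9*o^4 + 6*o^3 + o^2 + o - 5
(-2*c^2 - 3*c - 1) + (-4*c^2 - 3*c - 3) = -6*c^2 - 6*c - 4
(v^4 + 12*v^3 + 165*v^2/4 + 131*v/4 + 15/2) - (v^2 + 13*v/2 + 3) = v^4 + 12*v^3 + 161*v^2/4 + 105*v/4 + 9/2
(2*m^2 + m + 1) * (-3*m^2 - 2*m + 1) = -6*m^4 - 7*m^3 - 3*m^2 - m + 1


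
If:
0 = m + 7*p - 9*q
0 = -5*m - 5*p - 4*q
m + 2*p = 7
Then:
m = -511/25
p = 343/25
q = 42/5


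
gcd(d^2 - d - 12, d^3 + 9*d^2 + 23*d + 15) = d + 3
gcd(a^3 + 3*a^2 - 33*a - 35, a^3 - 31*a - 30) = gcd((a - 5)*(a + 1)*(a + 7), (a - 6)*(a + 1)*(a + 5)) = a + 1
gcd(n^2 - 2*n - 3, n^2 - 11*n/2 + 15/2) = n - 3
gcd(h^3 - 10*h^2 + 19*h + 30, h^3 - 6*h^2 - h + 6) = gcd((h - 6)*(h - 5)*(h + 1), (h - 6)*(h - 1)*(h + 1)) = h^2 - 5*h - 6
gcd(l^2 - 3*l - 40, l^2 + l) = 1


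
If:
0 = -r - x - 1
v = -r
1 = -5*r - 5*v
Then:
No Solution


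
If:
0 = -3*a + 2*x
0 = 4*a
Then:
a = 0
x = 0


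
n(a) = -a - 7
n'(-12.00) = -1.00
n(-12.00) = 5.00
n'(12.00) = -1.00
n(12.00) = -19.00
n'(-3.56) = -1.00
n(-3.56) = -3.44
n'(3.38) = -1.00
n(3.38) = -10.38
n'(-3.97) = -1.00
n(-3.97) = -3.03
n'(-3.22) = -1.00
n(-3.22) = -3.78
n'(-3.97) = -1.00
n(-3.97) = -3.03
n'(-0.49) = -1.00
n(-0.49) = -6.51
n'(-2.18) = -1.00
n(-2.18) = -4.82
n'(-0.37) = -1.00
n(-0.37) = -6.63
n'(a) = -1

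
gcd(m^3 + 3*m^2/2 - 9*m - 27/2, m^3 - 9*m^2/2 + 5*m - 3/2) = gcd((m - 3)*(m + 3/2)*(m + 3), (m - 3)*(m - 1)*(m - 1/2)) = m - 3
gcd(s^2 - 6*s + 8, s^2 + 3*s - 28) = s - 4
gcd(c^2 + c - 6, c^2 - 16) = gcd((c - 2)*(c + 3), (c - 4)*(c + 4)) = 1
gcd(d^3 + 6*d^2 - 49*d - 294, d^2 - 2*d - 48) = d + 6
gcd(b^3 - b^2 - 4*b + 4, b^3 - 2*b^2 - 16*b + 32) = b - 2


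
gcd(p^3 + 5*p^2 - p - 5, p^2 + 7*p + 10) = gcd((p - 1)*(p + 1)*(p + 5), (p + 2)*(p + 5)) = p + 5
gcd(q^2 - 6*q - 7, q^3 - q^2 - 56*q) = 1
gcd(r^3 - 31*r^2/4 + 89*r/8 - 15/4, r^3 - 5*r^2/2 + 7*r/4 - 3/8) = r - 1/2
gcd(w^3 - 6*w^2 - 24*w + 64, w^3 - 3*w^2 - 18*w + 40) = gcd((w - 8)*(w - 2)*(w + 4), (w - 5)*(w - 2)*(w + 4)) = w^2 + 2*w - 8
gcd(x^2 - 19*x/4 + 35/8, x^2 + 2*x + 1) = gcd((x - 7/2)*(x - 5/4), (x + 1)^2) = 1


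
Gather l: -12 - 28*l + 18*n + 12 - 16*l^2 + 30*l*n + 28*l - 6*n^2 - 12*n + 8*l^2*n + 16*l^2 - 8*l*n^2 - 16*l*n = 8*l^2*n + l*(-8*n^2 + 14*n) - 6*n^2 + 6*n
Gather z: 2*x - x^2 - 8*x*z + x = -x^2 - 8*x*z + 3*x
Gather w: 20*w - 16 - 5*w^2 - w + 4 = -5*w^2 + 19*w - 12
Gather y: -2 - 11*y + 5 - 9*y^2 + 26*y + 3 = -9*y^2 + 15*y + 6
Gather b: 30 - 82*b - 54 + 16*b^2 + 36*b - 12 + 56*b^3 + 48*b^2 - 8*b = 56*b^3 + 64*b^2 - 54*b - 36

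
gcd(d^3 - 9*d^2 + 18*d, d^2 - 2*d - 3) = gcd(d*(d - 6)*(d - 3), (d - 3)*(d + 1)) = d - 3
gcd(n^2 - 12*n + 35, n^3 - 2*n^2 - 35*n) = n - 7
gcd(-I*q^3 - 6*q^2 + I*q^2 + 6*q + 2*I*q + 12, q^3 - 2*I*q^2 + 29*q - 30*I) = q - 6*I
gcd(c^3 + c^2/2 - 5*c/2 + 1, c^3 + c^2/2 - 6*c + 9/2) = c - 1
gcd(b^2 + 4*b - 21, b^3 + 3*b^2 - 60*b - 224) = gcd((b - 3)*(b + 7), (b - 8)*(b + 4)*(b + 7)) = b + 7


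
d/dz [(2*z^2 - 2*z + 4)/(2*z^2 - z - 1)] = 2*(z^2 - 10*z + 3)/(4*z^4 - 4*z^3 - 3*z^2 + 2*z + 1)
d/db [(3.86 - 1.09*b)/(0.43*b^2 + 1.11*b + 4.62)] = (0.4687*b^2 - 3.3196*b - 9.3204)/(0.1849*b^4 + 0.9546*b^3 + 5.2053*b^2 + 10.2564*b + 21.3444)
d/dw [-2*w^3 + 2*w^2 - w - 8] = -6*w^2 + 4*w - 1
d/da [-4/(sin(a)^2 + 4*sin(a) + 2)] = 8*(sin(a) + 2)*cos(a)/(sin(a)^2 + 4*sin(a) + 2)^2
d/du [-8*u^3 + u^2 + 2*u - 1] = -24*u^2 + 2*u + 2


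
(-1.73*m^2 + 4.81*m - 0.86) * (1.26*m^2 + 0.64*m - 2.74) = -2.1798*m^4 + 4.9534*m^3 + 6.735*m^2 - 13.7298*m + 2.3564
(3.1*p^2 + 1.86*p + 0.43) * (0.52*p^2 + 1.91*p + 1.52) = 1.612*p^4 + 6.8882*p^3 + 8.4882*p^2 + 3.6485*p + 0.6536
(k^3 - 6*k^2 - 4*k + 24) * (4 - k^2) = -k^5 + 6*k^4 + 8*k^3 - 48*k^2 - 16*k + 96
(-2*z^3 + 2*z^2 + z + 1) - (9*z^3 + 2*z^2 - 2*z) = -11*z^3 + 3*z + 1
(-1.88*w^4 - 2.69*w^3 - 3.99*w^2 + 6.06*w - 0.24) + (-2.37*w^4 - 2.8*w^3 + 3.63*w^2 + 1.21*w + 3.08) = -4.25*w^4 - 5.49*w^3 - 0.36*w^2 + 7.27*w + 2.84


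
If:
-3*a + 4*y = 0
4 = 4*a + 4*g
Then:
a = 4*y/3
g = 1 - 4*y/3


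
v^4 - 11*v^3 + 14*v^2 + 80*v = v*(v - 8)*(v - 5)*(v + 2)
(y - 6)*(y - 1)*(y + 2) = y^3 - 5*y^2 - 8*y + 12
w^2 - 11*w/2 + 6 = (w - 4)*(w - 3/2)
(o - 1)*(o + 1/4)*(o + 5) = o^3 + 17*o^2/4 - 4*o - 5/4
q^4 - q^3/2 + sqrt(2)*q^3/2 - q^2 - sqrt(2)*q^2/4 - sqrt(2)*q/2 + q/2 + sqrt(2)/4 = (q - 1)*(q - 1/2)*(q + 1)*(q + sqrt(2)/2)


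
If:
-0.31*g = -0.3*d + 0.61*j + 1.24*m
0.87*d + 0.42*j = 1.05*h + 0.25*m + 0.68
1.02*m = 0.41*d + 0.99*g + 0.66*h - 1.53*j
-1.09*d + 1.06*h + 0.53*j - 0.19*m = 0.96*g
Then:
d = 2.07278517221494*m + 1.92466316501266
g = -1.27904394023986*m - 0.132155442359154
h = 1.3340039712924*m + 1.35258850750816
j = 1.01371661743465 - 0.363378404690425*m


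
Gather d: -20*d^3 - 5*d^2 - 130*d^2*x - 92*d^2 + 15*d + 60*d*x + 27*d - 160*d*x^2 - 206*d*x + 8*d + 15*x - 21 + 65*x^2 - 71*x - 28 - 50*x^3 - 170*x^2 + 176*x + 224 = -20*d^3 + d^2*(-130*x - 97) + d*(-160*x^2 - 146*x + 50) - 50*x^3 - 105*x^2 + 120*x + 175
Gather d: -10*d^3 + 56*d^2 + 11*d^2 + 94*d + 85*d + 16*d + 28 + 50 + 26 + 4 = -10*d^3 + 67*d^2 + 195*d + 108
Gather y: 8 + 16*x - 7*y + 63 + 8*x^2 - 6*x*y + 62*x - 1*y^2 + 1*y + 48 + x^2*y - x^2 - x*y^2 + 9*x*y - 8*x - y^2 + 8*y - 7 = 7*x^2 + 70*x + y^2*(-x - 2) + y*(x^2 + 3*x + 2) + 112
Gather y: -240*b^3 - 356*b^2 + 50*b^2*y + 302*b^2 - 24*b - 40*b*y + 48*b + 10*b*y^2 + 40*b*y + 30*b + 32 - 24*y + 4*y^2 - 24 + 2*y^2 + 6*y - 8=-240*b^3 - 54*b^2 + 54*b + y^2*(10*b + 6) + y*(50*b^2 - 18)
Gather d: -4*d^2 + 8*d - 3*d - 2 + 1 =-4*d^2 + 5*d - 1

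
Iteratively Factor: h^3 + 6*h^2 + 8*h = (h + 2)*(h^2 + 4*h) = h*(h + 2)*(h + 4)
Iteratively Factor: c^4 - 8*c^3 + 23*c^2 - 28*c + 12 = (c - 1)*(c^3 - 7*c^2 + 16*c - 12) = (c - 2)*(c - 1)*(c^2 - 5*c + 6) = (c - 2)^2*(c - 1)*(c - 3)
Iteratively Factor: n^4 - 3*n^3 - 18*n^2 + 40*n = (n - 2)*(n^3 - n^2 - 20*n) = n*(n - 2)*(n^2 - n - 20) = n*(n - 2)*(n + 4)*(n - 5)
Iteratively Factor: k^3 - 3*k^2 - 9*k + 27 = (k - 3)*(k^2 - 9) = (k - 3)^2*(k + 3)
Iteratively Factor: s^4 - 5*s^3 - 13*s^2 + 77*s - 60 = (s - 1)*(s^3 - 4*s^2 - 17*s + 60) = (s - 1)*(s + 4)*(s^2 - 8*s + 15) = (s - 5)*(s - 1)*(s + 4)*(s - 3)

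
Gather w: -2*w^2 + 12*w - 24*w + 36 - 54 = -2*w^2 - 12*w - 18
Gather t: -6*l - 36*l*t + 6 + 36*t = -6*l + t*(36 - 36*l) + 6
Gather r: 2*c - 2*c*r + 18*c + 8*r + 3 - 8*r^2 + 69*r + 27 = 20*c - 8*r^2 + r*(77 - 2*c) + 30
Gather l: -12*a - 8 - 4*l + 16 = -12*a - 4*l + 8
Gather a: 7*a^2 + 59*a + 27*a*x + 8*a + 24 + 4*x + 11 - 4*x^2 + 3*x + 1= 7*a^2 + a*(27*x + 67) - 4*x^2 + 7*x + 36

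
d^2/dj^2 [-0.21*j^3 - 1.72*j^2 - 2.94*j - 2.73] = -1.26*j - 3.44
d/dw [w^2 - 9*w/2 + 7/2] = 2*w - 9/2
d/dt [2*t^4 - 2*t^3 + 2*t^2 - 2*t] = 8*t^3 - 6*t^2 + 4*t - 2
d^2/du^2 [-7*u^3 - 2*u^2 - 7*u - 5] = -42*u - 4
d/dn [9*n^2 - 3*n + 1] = 18*n - 3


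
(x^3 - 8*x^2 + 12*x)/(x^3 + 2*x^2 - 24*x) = (x^2 - 8*x + 12)/(x^2 + 2*x - 24)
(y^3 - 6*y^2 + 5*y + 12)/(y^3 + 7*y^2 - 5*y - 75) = (y^2 - 3*y - 4)/(y^2 + 10*y + 25)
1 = 1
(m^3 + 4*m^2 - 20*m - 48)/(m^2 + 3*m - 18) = (m^2 - 2*m - 8)/(m - 3)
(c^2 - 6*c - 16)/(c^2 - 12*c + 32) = (c + 2)/(c - 4)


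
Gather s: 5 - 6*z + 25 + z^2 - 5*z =z^2 - 11*z + 30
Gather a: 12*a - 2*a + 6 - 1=10*a + 5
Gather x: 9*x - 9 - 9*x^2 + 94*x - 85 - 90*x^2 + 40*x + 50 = -99*x^2 + 143*x - 44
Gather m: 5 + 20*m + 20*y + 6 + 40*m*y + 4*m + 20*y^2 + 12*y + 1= m*(40*y + 24) + 20*y^2 + 32*y + 12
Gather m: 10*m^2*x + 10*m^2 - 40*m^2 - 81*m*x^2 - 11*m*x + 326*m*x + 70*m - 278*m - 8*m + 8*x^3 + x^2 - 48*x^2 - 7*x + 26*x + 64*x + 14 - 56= m^2*(10*x - 30) + m*(-81*x^2 + 315*x - 216) + 8*x^3 - 47*x^2 + 83*x - 42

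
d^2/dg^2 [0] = 0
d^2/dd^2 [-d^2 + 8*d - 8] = -2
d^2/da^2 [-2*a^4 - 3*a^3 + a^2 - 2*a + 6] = -24*a^2 - 18*a + 2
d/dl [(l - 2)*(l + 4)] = 2*l + 2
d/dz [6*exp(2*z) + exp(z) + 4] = (12*exp(z) + 1)*exp(z)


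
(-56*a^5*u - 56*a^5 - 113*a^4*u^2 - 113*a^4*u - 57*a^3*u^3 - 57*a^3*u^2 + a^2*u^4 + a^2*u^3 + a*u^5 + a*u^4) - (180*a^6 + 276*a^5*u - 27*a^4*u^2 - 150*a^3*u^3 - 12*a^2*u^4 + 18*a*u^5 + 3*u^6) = -180*a^6 - 332*a^5*u - 56*a^5 - 86*a^4*u^2 - 113*a^4*u + 93*a^3*u^3 - 57*a^3*u^2 + 13*a^2*u^4 + a^2*u^3 - 17*a*u^5 + a*u^4 - 3*u^6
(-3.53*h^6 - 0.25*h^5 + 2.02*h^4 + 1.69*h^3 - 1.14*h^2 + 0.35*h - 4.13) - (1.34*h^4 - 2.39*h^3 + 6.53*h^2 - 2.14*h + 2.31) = -3.53*h^6 - 0.25*h^5 + 0.68*h^4 + 4.08*h^3 - 7.67*h^2 + 2.49*h - 6.44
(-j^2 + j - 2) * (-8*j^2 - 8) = 8*j^4 - 8*j^3 + 24*j^2 - 8*j + 16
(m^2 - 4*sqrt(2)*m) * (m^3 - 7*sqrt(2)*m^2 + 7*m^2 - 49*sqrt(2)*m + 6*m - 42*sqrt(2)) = m^5 - 11*sqrt(2)*m^4 + 7*m^4 - 77*sqrt(2)*m^3 + 62*m^3 - 66*sqrt(2)*m^2 + 392*m^2 + 336*m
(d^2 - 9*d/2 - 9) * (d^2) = d^4 - 9*d^3/2 - 9*d^2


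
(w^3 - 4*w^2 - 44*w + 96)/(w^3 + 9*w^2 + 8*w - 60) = (w - 8)/(w + 5)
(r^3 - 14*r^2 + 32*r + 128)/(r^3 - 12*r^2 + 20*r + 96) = (r - 8)/(r - 6)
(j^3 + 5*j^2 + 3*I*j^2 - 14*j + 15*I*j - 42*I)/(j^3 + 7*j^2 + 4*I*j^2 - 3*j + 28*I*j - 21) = (j - 2)/(j + I)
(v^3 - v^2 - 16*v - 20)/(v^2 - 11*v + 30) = (v^2 + 4*v + 4)/(v - 6)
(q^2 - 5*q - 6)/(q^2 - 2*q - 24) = (q + 1)/(q + 4)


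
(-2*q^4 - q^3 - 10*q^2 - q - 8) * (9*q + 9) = -18*q^5 - 27*q^4 - 99*q^3 - 99*q^2 - 81*q - 72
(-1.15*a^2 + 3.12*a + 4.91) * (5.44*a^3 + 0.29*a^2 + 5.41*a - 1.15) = -6.256*a^5 + 16.6393*a^4 + 21.3937*a^3 + 19.6256*a^2 + 22.9751*a - 5.6465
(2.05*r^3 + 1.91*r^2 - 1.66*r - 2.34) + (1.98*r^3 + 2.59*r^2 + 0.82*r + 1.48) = 4.03*r^3 + 4.5*r^2 - 0.84*r - 0.86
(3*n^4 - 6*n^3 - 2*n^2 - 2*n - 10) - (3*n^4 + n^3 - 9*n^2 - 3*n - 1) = -7*n^3 + 7*n^2 + n - 9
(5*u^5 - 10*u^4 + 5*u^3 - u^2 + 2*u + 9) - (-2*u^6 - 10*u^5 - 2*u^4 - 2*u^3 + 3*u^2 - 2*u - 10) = 2*u^6 + 15*u^5 - 8*u^4 + 7*u^3 - 4*u^2 + 4*u + 19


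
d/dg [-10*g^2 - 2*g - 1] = -20*g - 2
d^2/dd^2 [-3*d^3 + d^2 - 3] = 2 - 18*d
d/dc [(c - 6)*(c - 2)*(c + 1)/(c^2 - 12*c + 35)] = (c^4 - 24*c^3 + 185*c^2 - 514*c + 284)/(c^4 - 24*c^3 + 214*c^2 - 840*c + 1225)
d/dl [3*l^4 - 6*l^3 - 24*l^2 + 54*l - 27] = 12*l^3 - 18*l^2 - 48*l + 54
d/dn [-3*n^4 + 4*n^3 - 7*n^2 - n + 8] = -12*n^3 + 12*n^2 - 14*n - 1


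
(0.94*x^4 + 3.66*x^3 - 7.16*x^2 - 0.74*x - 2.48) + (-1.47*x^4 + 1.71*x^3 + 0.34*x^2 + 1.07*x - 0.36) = -0.53*x^4 + 5.37*x^3 - 6.82*x^2 + 0.33*x - 2.84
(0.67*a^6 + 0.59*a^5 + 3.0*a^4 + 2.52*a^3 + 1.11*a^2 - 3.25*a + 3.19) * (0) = 0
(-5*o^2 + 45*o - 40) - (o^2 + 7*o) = -6*o^2 + 38*o - 40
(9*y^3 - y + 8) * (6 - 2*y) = -18*y^4 + 54*y^3 + 2*y^2 - 22*y + 48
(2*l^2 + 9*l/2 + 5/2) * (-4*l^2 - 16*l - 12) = -8*l^4 - 50*l^3 - 106*l^2 - 94*l - 30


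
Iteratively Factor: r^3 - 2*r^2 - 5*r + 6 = (r + 2)*(r^2 - 4*r + 3) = (r - 1)*(r + 2)*(r - 3)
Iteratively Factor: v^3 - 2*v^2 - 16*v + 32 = (v + 4)*(v^2 - 6*v + 8) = (v - 2)*(v + 4)*(v - 4)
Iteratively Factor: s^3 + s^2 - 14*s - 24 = (s - 4)*(s^2 + 5*s + 6) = (s - 4)*(s + 2)*(s + 3)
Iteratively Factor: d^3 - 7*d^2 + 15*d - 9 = (d - 3)*(d^2 - 4*d + 3) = (d - 3)*(d - 1)*(d - 3)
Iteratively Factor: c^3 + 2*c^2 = (c)*(c^2 + 2*c) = c^2*(c + 2)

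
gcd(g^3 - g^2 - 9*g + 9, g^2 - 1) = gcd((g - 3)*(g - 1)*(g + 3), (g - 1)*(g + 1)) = g - 1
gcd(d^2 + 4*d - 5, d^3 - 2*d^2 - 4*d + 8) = 1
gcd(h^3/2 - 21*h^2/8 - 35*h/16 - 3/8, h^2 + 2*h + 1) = 1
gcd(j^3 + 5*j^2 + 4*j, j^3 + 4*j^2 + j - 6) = 1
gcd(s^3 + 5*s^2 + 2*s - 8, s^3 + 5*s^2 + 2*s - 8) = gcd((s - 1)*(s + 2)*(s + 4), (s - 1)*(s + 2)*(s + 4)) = s^3 + 5*s^2 + 2*s - 8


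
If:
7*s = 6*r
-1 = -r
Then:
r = 1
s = 6/7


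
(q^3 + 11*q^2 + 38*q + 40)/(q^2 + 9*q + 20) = q + 2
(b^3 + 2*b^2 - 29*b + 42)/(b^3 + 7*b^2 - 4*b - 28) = (b - 3)/(b + 2)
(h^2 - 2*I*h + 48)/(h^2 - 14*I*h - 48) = (h + 6*I)/(h - 6*I)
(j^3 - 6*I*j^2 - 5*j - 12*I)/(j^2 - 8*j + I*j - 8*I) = (j^2 - 7*I*j - 12)/(j - 8)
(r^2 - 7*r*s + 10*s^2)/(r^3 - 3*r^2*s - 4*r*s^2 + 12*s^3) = (r - 5*s)/(r^2 - r*s - 6*s^2)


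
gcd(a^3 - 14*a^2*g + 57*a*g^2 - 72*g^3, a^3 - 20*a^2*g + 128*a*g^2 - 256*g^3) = a - 8*g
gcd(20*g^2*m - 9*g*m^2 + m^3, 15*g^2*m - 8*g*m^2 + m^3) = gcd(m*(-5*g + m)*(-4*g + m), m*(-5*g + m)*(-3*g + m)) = 5*g*m - m^2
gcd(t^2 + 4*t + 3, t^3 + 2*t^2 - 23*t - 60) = t + 3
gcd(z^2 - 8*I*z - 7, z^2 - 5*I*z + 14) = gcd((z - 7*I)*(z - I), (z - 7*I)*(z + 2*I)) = z - 7*I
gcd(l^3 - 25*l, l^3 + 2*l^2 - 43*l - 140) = l + 5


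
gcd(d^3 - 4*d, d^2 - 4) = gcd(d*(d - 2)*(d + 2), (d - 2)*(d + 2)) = d^2 - 4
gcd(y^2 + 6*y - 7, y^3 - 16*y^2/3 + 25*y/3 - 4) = y - 1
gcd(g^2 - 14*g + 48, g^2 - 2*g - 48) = g - 8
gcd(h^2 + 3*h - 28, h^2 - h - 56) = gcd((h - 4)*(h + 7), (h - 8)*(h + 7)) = h + 7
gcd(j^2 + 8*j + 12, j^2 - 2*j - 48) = j + 6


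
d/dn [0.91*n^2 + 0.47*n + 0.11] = 1.82*n + 0.47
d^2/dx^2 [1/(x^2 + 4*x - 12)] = 2*(-x^2 - 4*x + 4*(x + 2)^2 + 12)/(x^2 + 4*x - 12)^3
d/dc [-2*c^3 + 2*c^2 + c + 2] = -6*c^2 + 4*c + 1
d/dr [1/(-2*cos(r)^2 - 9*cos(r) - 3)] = -(4*cos(r) + 9)*sin(r)/(9*cos(r) + cos(2*r) + 4)^2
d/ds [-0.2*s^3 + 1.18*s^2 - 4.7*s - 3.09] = -0.6*s^2 + 2.36*s - 4.7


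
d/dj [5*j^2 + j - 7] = 10*j + 1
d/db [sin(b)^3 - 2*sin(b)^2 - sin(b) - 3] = (3*sin(b)^2 - 4*sin(b) - 1)*cos(b)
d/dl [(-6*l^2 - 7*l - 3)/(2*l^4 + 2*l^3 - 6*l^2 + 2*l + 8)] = (-(12*l + 7)*(l^4 + l^3 - 3*l^2 + l + 4) + (6*l^2 + 7*l + 3)*(4*l^3 + 3*l^2 - 6*l + 1))/(2*(l^4 + l^3 - 3*l^2 + l + 4)^2)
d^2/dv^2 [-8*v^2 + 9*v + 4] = -16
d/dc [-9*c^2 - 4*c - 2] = -18*c - 4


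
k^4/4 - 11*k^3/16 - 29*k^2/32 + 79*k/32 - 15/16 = (k/4 + 1/2)*(k - 3)*(k - 5/4)*(k - 1/2)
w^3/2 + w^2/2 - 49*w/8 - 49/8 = (w/2 + 1/2)*(w - 7/2)*(w + 7/2)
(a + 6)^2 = a^2 + 12*a + 36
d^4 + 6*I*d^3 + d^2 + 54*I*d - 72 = (d - 3*I)*(d + 2*I)*(d + 3*I)*(d + 4*I)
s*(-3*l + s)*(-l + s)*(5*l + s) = 15*l^3*s - 17*l^2*s^2 + l*s^3 + s^4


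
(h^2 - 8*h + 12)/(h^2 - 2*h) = (h - 6)/h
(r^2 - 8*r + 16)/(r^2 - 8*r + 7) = (r^2 - 8*r + 16)/(r^2 - 8*r + 7)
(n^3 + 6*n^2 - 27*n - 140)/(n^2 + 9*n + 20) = (n^2 + 2*n - 35)/(n + 5)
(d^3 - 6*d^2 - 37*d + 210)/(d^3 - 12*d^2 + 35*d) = (d + 6)/d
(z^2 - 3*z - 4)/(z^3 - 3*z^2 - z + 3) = (z - 4)/(z^2 - 4*z + 3)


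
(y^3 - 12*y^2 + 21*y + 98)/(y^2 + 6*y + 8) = (y^2 - 14*y + 49)/(y + 4)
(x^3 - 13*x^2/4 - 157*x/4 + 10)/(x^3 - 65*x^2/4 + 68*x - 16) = (x + 5)/(x - 8)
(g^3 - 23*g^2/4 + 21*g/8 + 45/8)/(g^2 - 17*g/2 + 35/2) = (8*g^2 - 6*g - 9)/(4*(2*g - 7))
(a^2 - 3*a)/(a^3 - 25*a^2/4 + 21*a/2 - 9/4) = 4*a/(4*a^2 - 13*a + 3)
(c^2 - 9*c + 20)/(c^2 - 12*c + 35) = (c - 4)/(c - 7)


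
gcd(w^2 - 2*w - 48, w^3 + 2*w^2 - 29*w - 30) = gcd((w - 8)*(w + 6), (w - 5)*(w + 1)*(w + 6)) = w + 6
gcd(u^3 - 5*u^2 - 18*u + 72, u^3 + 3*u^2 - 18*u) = u - 3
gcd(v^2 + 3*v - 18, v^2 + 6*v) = v + 6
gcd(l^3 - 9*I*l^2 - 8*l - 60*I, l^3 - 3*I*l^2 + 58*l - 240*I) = l^2 - 11*I*l - 30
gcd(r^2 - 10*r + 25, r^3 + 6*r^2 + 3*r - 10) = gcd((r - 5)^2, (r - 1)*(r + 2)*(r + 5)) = 1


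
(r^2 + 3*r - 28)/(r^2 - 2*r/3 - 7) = 3*(-r^2 - 3*r + 28)/(-3*r^2 + 2*r + 21)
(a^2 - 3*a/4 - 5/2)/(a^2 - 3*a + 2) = (a + 5/4)/(a - 1)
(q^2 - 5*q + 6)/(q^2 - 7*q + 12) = (q - 2)/(q - 4)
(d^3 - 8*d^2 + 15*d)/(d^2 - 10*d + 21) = d*(d - 5)/(d - 7)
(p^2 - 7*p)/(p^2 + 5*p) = (p - 7)/(p + 5)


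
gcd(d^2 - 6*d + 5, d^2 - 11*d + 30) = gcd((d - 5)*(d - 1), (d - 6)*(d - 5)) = d - 5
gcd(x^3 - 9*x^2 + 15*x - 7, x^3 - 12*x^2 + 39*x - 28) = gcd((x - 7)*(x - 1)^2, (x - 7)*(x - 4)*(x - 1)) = x^2 - 8*x + 7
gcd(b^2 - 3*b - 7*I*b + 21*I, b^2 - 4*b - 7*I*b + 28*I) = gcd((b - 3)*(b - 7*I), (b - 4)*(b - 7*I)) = b - 7*I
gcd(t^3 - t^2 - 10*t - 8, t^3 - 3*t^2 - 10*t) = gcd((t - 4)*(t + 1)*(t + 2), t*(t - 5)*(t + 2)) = t + 2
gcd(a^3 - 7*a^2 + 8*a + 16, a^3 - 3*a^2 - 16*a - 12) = a + 1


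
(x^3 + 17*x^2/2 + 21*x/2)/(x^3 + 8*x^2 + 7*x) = (x + 3/2)/(x + 1)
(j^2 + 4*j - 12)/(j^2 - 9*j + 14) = (j + 6)/(j - 7)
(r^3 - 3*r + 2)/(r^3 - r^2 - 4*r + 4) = (r - 1)/(r - 2)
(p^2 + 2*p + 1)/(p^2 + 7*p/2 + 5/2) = 2*(p + 1)/(2*p + 5)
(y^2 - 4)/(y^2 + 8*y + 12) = (y - 2)/(y + 6)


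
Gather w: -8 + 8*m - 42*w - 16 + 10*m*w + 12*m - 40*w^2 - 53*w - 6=20*m - 40*w^2 + w*(10*m - 95) - 30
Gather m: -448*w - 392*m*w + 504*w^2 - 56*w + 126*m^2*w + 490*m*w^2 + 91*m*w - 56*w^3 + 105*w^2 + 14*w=126*m^2*w + m*(490*w^2 - 301*w) - 56*w^3 + 609*w^2 - 490*w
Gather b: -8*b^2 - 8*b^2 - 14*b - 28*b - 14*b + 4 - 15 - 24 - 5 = -16*b^2 - 56*b - 40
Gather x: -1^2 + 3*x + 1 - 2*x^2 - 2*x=-2*x^2 + x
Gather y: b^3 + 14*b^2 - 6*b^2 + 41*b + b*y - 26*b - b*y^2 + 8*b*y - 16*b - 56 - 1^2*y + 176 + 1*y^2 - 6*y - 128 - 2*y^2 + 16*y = b^3 + 8*b^2 - b + y^2*(-b - 1) + y*(9*b + 9) - 8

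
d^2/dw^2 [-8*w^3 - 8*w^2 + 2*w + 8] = -48*w - 16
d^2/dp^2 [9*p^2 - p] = 18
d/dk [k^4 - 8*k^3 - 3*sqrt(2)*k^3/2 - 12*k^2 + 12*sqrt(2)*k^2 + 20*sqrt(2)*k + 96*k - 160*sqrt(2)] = 4*k^3 - 24*k^2 - 9*sqrt(2)*k^2/2 - 24*k + 24*sqrt(2)*k + 20*sqrt(2) + 96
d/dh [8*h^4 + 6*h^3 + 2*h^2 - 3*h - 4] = 32*h^3 + 18*h^2 + 4*h - 3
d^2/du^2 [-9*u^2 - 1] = -18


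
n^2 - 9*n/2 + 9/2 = (n - 3)*(n - 3/2)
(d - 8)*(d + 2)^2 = d^3 - 4*d^2 - 28*d - 32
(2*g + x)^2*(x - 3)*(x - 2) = 4*g^2*x^2 - 20*g^2*x + 24*g^2 + 4*g*x^3 - 20*g*x^2 + 24*g*x + x^4 - 5*x^3 + 6*x^2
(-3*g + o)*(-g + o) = 3*g^2 - 4*g*o + o^2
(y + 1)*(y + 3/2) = y^2 + 5*y/2 + 3/2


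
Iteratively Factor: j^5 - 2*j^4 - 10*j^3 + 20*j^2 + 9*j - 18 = (j + 3)*(j^4 - 5*j^3 + 5*j^2 + 5*j - 6) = (j - 2)*(j + 3)*(j^3 - 3*j^2 - j + 3) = (j - 2)*(j - 1)*(j + 3)*(j^2 - 2*j - 3) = (j - 3)*(j - 2)*(j - 1)*(j + 3)*(j + 1)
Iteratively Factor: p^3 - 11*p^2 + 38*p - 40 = (p - 4)*(p^2 - 7*p + 10) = (p - 4)*(p - 2)*(p - 5)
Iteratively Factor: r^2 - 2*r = (r - 2)*(r)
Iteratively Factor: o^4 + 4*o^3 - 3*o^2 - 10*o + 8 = (o - 1)*(o^3 + 5*o^2 + 2*o - 8) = (o - 1)*(o + 4)*(o^2 + o - 2) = (o - 1)^2*(o + 4)*(o + 2)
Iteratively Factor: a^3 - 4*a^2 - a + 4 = (a - 4)*(a^2 - 1) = (a - 4)*(a - 1)*(a + 1)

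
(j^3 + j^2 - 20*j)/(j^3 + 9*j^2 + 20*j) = (j - 4)/(j + 4)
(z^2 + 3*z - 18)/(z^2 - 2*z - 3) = (z + 6)/(z + 1)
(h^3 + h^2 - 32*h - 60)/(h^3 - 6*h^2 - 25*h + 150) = (h + 2)/(h - 5)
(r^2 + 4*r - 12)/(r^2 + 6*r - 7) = (r^2 + 4*r - 12)/(r^2 + 6*r - 7)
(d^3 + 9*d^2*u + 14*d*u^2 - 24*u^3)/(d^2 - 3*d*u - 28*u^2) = (-d^2 - 5*d*u + 6*u^2)/(-d + 7*u)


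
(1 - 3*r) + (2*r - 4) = -r - 3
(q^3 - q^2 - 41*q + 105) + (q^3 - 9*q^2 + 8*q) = 2*q^3 - 10*q^2 - 33*q + 105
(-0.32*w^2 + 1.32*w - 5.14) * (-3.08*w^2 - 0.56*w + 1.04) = 0.9856*w^4 - 3.8864*w^3 + 14.7592*w^2 + 4.2512*w - 5.3456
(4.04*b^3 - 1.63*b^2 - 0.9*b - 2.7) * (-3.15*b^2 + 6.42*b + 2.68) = -12.726*b^5 + 31.0713*b^4 + 3.1976*b^3 - 1.6414*b^2 - 19.746*b - 7.236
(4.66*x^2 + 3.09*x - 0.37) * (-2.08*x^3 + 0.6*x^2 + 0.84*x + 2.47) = -9.6928*x^5 - 3.6312*x^4 + 6.538*x^3 + 13.8838*x^2 + 7.3215*x - 0.9139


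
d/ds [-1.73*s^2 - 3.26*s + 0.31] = -3.46*s - 3.26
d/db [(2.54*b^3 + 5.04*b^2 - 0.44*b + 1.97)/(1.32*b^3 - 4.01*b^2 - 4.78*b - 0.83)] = (-16.8382*b^4 - 23.1208*b^3 - 39.9814*b^2 + 7.433*b + 9.7818)/(1.7424*b^6 - 10.5864*b^5 + 3.4609*b^4 + 36.1444*b^3 + 29.505*b^2 + 7.9348*b + 0.6889)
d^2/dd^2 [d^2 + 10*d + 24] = 2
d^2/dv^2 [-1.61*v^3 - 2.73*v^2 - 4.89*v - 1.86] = -9.66*v - 5.46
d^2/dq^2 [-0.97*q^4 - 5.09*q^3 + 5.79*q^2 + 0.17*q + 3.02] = -11.64*q^2 - 30.54*q + 11.58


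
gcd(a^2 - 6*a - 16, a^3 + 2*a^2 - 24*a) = 1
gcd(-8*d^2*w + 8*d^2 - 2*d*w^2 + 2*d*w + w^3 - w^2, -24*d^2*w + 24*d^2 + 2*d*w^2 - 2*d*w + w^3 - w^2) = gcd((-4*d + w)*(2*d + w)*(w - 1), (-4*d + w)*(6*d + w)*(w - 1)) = -4*d*w + 4*d + w^2 - w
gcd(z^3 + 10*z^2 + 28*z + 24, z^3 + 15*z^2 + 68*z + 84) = z^2 + 8*z + 12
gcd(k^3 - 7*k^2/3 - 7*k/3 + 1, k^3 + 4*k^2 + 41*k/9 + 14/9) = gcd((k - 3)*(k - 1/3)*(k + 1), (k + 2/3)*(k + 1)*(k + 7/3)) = k + 1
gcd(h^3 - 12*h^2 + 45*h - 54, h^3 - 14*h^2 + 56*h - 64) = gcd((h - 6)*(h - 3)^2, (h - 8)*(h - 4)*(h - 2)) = 1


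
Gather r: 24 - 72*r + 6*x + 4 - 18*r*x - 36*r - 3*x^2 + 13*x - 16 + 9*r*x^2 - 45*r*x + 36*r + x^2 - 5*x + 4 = r*(9*x^2 - 63*x - 72) - 2*x^2 + 14*x + 16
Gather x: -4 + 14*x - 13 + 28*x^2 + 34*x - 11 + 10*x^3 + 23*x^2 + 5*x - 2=10*x^3 + 51*x^2 + 53*x - 30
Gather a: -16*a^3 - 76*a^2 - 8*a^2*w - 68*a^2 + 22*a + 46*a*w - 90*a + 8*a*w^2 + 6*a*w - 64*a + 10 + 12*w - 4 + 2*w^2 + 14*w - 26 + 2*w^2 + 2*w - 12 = -16*a^3 + a^2*(-8*w - 144) + a*(8*w^2 + 52*w - 132) + 4*w^2 + 28*w - 32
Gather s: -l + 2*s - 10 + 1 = -l + 2*s - 9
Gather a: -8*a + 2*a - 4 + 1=-6*a - 3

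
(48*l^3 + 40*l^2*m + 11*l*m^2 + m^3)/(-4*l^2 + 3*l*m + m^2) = (-12*l^2 - 7*l*m - m^2)/(l - m)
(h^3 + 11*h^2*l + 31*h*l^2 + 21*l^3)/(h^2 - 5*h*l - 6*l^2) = (h^2 + 10*h*l + 21*l^2)/(h - 6*l)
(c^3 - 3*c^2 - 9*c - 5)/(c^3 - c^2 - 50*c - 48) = (c^2 - 4*c - 5)/(c^2 - 2*c - 48)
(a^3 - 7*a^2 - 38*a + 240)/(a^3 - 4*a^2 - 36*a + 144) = (a^2 - 13*a + 40)/(a^2 - 10*a + 24)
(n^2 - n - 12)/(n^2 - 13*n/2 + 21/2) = 2*(n^2 - n - 12)/(2*n^2 - 13*n + 21)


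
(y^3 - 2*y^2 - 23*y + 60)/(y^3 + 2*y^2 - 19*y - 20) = (y - 3)/(y + 1)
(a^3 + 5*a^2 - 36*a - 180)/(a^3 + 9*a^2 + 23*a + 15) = (a^2 - 36)/(a^2 + 4*a + 3)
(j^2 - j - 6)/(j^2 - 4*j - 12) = (j - 3)/(j - 6)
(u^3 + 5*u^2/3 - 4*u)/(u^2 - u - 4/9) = 3*u*(u + 3)/(3*u + 1)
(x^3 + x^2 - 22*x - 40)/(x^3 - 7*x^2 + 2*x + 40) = (x + 4)/(x - 4)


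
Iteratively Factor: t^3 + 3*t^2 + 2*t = (t)*(t^2 + 3*t + 2) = t*(t + 1)*(t + 2)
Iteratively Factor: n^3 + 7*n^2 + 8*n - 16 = (n + 4)*(n^2 + 3*n - 4) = (n + 4)^2*(n - 1)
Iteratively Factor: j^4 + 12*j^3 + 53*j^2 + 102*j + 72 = (j + 3)*(j^3 + 9*j^2 + 26*j + 24) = (j + 3)*(j + 4)*(j^2 + 5*j + 6) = (j + 2)*(j + 3)*(j + 4)*(j + 3)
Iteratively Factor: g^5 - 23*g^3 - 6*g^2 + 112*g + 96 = (g + 4)*(g^4 - 4*g^3 - 7*g^2 + 22*g + 24) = (g + 2)*(g + 4)*(g^3 - 6*g^2 + 5*g + 12) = (g + 1)*(g + 2)*(g + 4)*(g^2 - 7*g + 12) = (g - 3)*(g + 1)*(g + 2)*(g + 4)*(g - 4)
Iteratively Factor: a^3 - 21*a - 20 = (a - 5)*(a^2 + 5*a + 4) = (a - 5)*(a + 4)*(a + 1)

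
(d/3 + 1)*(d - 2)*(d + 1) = d^3/3 + 2*d^2/3 - 5*d/3 - 2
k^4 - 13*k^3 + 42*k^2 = k^2*(k - 7)*(k - 6)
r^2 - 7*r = r*(r - 7)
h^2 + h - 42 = (h - 6)*(h + 7)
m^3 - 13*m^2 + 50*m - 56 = (m - 7)*(m - 4)*(m - 2)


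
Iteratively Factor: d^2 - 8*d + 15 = (d - 3)*(d - 5)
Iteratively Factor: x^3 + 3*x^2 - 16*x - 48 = (x + 3)*(x^2 - 16) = (x + 3)*(x + 4)*(x - 4)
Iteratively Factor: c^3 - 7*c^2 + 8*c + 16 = (c - 4)*(c^2 - 3*c - 4) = (c - 4)^2*(c + 1)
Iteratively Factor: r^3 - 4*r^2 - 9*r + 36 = (r + 3)*(r^2 - 7*r + 12) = (r - 3)*(r + 3)*(r - 4)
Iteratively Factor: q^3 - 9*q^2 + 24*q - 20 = (q - 2)*(q^2 - 7*q + 10) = (q - 2)^2*(q - 5)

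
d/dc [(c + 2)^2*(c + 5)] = 3*(c + 2)*(c + 4)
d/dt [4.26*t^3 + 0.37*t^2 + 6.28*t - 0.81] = 12.78*t^2 + 0.74*t + 6.28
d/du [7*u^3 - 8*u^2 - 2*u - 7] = 21*u^2 - 16*u - 2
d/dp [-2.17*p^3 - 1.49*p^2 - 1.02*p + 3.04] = -6.51*p^2 - 2.98*p - 1.02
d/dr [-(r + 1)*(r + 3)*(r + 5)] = -3*r^2 - 18*r - 23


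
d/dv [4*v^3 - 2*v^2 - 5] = 4*v*(3*v - 1)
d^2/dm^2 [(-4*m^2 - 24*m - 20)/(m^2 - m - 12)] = 8*(-7*m^3 - 51*m^2 - 201*m - 137)/(m^6 - 3*m^5 - 33*m^4 + 71*m^3 + 396*m^2 - 432*m - 1728)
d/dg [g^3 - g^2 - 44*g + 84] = 3*g^2 - 2*g - 44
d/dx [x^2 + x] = 2*x + 1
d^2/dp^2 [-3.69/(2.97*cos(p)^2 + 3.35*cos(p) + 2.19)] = (130.196484*(1 - cos(p)^2)^2 + 110.140965*cos(p)^3 + 10.505799*cos(p)^2 - 247.353615*cos(p) - 165.0168)/(2.97*cos(p)^2 + 3.35*cos(p) + 2.19)^3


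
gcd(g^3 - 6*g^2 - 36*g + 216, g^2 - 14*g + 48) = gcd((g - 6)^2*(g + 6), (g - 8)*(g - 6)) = g - 6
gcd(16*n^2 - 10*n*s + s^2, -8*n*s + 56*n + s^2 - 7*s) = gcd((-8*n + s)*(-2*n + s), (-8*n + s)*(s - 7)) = -8*n + s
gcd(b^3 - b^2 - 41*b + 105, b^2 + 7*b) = b + 7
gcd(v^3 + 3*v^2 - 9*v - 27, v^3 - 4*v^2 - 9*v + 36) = v^2 - 9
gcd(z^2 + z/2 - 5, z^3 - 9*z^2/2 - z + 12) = z - 2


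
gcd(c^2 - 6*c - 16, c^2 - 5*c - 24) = c - 8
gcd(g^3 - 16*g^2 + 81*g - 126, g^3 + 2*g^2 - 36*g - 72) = g - 6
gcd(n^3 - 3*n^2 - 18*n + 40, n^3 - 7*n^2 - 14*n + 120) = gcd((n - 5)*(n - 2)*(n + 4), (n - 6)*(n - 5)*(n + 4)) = n^2 - n - 20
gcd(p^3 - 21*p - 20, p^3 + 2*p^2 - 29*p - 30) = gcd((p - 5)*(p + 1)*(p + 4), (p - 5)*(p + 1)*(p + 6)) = p^2 - 4*p - 5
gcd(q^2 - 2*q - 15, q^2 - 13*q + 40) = q - 5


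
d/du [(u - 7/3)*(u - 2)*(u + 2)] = 3*u^2 - 14*u/3 - 4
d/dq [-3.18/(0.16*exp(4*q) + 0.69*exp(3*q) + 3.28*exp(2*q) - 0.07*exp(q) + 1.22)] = (2.0352*exp(3*q) + 6.5826*exp(2*q) + 20.8608*exp(q) - 0.2226)*exp(q)/(0.16*exp(4*q) + 0.69*exp(3*q) + 3.28*exp(2*q) - 0.07*exp(q) + 1.22)^2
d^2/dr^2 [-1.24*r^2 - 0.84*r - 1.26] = -2.48000000000000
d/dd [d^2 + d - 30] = 2*d + 1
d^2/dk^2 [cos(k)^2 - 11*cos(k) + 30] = 11*cos(k) - 2*cos(2*k)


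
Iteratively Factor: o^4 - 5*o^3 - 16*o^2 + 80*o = (o + 4)*(o^3 - 9*o^2 + 20*o) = (o - 4)*(o + 4)*(o^2 - 5*o) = (o - 5)*(o - 4)*(o + 4)*(o)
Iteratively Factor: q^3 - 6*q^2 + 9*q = (q)*(q^2 - 6*q + 9) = q*(q - 3)*(q - 3)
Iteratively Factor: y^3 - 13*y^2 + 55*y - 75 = (y - 3)*(y^2 - 10*y + 25) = (y - 5)*(y - 3)*(y - 5)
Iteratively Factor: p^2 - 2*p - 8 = (p + 2)*(p - 4)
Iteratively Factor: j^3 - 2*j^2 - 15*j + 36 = (j - 3)*(j^2 + j - 12) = (j - 3)*(j + 4)*(j - 3)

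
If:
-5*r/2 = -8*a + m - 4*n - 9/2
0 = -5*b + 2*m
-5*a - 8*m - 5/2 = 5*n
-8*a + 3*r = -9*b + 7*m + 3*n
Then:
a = 187*r/314 + 73/157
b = 37/157 - r/157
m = 185/314 - 5*r/314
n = -179*r/314 - 599/314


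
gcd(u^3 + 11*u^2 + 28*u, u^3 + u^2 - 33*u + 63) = u + 7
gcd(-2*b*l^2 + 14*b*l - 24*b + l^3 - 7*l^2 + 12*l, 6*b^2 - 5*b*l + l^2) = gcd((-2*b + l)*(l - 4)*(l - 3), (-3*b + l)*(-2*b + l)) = 2*b - l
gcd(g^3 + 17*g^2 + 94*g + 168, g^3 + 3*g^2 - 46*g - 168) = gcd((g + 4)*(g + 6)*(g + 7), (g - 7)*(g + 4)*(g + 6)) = g^2 + 10*g + 24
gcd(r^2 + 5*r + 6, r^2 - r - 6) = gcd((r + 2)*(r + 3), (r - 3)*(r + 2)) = r + 2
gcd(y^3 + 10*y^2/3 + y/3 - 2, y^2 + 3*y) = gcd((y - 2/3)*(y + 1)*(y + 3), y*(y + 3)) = y + 3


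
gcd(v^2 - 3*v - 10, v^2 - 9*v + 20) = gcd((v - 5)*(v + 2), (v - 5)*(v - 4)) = v - 5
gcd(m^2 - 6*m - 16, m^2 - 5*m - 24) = m - 8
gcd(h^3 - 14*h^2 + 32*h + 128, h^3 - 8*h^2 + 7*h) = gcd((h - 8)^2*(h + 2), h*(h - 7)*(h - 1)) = 1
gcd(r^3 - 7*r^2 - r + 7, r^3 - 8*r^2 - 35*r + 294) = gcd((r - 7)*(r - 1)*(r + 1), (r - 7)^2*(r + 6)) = r - 7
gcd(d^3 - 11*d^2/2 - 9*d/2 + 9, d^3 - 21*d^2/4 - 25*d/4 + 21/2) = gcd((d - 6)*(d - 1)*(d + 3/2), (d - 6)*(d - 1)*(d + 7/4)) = d^2 - 7*d + 6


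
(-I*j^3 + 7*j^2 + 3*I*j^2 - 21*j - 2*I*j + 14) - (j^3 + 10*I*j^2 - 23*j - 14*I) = -j^3 - I*j^3 + 7*j^2 - 7*I*j^2 + 2*j - 2*I*j + 14 + 14*I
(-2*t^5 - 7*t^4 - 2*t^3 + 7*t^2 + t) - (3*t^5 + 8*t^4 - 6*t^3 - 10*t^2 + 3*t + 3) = -5*t^5 - 15*t^4 + 4*t^3 + 17*t^2 - 2*t - 3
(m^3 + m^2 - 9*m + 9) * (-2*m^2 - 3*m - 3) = -2*m^5 - 5*m^4 + 12*m^3 + 6*m^2 - 27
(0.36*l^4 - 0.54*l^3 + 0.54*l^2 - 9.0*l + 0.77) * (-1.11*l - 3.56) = -0.3996*l^5 - 0.6822*l^4 + 1.323*l^3 + 8.0676*l^2 + 31.1853*l - 2.7412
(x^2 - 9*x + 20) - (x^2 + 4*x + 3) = 17 - 13*x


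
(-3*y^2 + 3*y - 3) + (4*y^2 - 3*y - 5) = y^2 - 8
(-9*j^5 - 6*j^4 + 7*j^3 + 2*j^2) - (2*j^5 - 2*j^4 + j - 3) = -11*j^5 - 4*j^4 + 7*j^3 + 2*j^2 - j + 3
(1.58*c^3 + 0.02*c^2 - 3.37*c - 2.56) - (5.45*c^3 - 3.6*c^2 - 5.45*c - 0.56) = -3.87*c^3 + 3.62*c^2 + 2.08*c - 2.0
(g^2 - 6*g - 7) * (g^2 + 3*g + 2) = g^4 - 3*g^3 - 23*g^2 - 33*g - 14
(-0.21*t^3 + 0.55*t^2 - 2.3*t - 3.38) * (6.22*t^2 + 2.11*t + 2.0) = -1.3062*t^5 + 2.9779*t^4 - 13.5655*t^3 - 24.7766*t^2 - 11.7318*t - 6.76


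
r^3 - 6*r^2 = r^2*(r - 6)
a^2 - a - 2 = (a - 2)*(a + 1)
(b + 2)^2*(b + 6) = b^3 + 10*b^2 + 28*b + 24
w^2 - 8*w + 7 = (w - 7)*(w - 1)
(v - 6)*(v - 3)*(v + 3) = v^3 - 6*v^2 - 9*v + 54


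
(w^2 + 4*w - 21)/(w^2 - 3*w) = (w + 7)/w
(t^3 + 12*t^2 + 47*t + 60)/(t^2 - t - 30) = (t^2 + 7*t + 12)/(t - 6)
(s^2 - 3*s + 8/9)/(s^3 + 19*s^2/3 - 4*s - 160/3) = (s - 1/3)/(s^2 + 9*s + 20)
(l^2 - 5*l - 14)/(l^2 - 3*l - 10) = (l - 7)/(l - 5)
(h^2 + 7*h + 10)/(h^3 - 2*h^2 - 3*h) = (h^2 + 7*h + 10)/(h*(h^2 - 2*h - 3))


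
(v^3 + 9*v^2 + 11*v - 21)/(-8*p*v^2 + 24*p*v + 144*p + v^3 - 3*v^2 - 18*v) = (-v^2 - 6*v + 7)/(8*p*v - 48*p - v^2 + 6*v)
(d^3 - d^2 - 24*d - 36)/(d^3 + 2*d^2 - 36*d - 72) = (d + 3)/(d + 6)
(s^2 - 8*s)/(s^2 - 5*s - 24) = s/(s + 3)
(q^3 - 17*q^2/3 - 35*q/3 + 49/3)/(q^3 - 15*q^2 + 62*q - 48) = (3*q^2 - 14*q - 49)/(3*(q^2 - 14*q + 48))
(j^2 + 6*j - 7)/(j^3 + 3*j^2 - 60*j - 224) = (j - 1)/(j^2 - 4*j - 32)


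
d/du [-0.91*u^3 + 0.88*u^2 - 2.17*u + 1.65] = -2.73*u^2 + 1.76*u - 2.17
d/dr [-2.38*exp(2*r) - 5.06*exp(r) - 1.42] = (-4.76*exp(r) - 5.06)*exp(r)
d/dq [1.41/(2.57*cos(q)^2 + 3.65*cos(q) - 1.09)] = (7.2474*cos(q) + 5.1465)*sin(q)/(2.57*cos(q)^2 + 3.65*cos(q) - 1.09)^2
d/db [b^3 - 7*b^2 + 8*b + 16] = 3*b^2 - 14*b + 8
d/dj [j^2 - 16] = 2*j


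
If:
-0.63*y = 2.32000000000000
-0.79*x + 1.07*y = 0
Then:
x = -4.99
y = -3.68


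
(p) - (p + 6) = -6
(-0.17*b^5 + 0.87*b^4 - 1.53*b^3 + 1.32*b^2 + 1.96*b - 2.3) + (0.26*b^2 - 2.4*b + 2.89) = -0.17*b^5 + 0.87*b^4 - 1.53*b^3 + 1.58*b^2 - 0.44*b + 0.59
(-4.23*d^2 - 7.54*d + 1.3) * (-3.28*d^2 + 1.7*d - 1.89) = 13.8744*d^4 + 17.5402*d^3 - 9.0873*d^2 + 16.4606*d - 2.457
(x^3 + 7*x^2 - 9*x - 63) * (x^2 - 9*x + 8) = x^5 - 2*x^4 - 64*x^3 + 74*x^2 + 495*x - 504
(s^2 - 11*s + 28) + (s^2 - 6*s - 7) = 2*s^2 - 17*s + 21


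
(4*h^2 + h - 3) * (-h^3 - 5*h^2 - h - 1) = -4*h^5 - 21*h^4 - 6*h^3 + 10*h^2 + 2*h + 3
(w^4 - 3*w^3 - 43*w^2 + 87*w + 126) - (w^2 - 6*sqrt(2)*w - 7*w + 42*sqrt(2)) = w^4 - 3*w^3 - 44*w^2 + 6*sqrt(2)*w + 94*w - 42*sqrt(2) + 126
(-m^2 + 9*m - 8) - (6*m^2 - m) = -7*m^2 + 10*m - 8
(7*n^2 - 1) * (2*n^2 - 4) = 14*n^4 - 30*n^2 + 4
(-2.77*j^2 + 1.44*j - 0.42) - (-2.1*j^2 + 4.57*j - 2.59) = -0.67*j^2 - 3.13*j + 2.17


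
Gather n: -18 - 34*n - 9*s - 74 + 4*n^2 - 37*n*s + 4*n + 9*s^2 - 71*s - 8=4*n^2 + n*(-37*s - 30) + 9*s^2 - 80*s - 100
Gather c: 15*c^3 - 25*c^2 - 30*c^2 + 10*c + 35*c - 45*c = 15*c^3 - 55*c^2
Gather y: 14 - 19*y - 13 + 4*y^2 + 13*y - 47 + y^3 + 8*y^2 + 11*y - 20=y^3 + 12*y^2 + 5*y - 66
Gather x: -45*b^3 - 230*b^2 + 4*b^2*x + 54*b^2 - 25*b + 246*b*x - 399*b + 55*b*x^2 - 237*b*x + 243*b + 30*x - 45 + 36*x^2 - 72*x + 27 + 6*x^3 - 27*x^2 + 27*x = -45*b^3 - 176*b^2 - 181*b + 6*x^3 + x^2*(55*b + 9) + x*(4*b^2 + 9*b - 15) - 18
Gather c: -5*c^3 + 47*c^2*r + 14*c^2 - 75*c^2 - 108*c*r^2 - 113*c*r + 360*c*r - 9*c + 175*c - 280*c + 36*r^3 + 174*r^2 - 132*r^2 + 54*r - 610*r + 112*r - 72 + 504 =-5*c^3 + c^2*(47*r - 61) + c*(-108*r^2 + 247*r - 114) + 36*r^3 + 42*r^2 - 444*r + 432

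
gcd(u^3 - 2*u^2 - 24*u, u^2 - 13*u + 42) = u - 6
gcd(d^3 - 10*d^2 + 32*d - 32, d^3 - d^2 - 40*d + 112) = d^2 - 8*d + 16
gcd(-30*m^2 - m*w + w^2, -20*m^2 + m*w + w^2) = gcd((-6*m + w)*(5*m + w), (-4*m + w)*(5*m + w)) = 5*m + w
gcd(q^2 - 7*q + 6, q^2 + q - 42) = q - 6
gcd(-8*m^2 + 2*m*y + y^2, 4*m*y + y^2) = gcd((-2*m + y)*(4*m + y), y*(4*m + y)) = 4*m + y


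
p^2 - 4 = (p - 2)*(p + 2)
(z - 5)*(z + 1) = z^2 - 4*z - 5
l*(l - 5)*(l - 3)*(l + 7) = l^4 - l^3 - 41*l^2 + 105*l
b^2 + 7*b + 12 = (b + 3)*(b + 4)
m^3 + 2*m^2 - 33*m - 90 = (m - 6)*(m + 3)*(m + 5)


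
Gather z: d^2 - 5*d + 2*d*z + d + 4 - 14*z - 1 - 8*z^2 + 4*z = d^2 - 4*d - 8*z^2 + z*(2*d - 10) + 3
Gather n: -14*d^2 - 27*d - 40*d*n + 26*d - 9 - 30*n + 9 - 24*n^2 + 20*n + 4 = -14*d^2 - d - 24*n^2 + n*(-40*d - 10) + 4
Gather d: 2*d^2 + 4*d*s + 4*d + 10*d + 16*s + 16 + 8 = 2*d^2 + d*(4*s + 14) + 16*s + 24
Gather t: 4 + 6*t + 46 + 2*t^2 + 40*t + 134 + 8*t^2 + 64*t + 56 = 10*t^2 + 110*t + 240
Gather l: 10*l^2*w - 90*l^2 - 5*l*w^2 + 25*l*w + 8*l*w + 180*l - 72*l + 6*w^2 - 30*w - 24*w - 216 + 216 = l^2*(10*w - 90) + l*(-5*w^2 + 33*w + 108) + 6*w^2 - 54*w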